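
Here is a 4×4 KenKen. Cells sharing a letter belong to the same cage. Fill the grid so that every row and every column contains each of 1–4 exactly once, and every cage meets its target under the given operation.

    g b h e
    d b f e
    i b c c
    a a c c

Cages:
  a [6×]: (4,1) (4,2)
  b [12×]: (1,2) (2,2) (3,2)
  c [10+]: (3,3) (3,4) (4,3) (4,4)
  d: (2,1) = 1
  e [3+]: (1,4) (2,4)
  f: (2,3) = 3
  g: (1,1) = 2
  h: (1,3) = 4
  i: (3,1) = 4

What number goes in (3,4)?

3

Cage g is given; hence (1,1) = 2.
H is a freebie; hence (1,3) = 4.
2 is placed in row 1, leaving (1,4) = 1.
Cage d is given, so (2,1) = 1.
Cage f is given, leaving (2,3) = 3.
Column 4 already has 1, so (2,4) = 2.
Cage i is given, which forces (3,1) = 4.
4 is placed in row 3; hence (3,4) = 3.
Column 1 now contains 2; hence (4,1) = 3.
Row 4 now contains 3, which forces (4,2) = 2.
Row 4 now contains 2; hence (4,3) = 1.
Column 4 already has 3, leaving (4,4) = 4.
Row 1 now contains 1, which forces (1,2) = 3.
Row 2 already has 3, so (2,2) = 4.
3 is placed in row 3, which forces (3,2) = 1.
Column 3 already has 1, which forces (3,3) = 2.
Filled in: 2 3 4 1 / 1 4 3 2 / 4 1 2 3 / 3 2 1 4.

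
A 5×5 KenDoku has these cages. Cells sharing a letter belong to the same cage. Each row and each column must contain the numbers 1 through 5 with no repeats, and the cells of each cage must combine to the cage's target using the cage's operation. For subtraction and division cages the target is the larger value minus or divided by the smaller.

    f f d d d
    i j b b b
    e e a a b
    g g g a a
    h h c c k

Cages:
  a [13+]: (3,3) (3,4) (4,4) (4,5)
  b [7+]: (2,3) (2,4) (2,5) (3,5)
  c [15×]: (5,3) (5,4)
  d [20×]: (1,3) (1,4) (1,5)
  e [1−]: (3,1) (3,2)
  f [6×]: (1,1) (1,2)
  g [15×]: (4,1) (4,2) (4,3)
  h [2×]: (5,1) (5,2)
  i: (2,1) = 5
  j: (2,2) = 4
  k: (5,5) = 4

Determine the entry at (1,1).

3

Cage i is given, which forces (2,1) = 5.
Cage j is given, leaving (2,2) = 4.
Cage b has sum 7, so (3,5) = 1.
Cage k is given, leaving (5,5) = 4.
4 is placed in column 5; hence (1,5) = 5.
The only place for 4 in row 4 is (4,4).
The 3 cells of cage d must have product 20, leaving (1,3) = 4.
Column 4 already has 4, leaving (1,4) = 1.
Cage b has sum 7, so (2,3) = 1.
Cage a has sum 13; hence (4,5) = 2.
The 4 cells of cage b must have sum 7, leaving (2,4) = 2.
Column 5 now contains 2; hence (2,5) = 3.
2 is placed in column 4, which forces (3,4) = 5.
5 is placed in column 4, leaving (5,4) = 3.
Row 3 already has 5, so (3,3) = 2.
3 is placed in row 5, so (5,3) = 5.
Cage e needs two cells with difference 1, which forces (3,1) = 4.
2 is placed in row 3, so (3,2) = 3.
Cage g needs product 15, so (4,1) = 1.
The 3 cells of cage g must have product 15, so (4,2) = 5.
Column 3 now contains 5; hence (4,3) = 3.
1 is placed in column 1; hence (5,1) = 2.
2 is placed in row 5, leaving (5,2) = 1.
Column 1 now contains 2, which forces (1,1) = 3.
Column 2 already has 3, so (1,2) = 2.
Filled in: 3 2 4 1 5 / 5 4 1 2 3 / 4 3 2 5 1 / 1 5 3 4 2 / 2 1 5 3 4.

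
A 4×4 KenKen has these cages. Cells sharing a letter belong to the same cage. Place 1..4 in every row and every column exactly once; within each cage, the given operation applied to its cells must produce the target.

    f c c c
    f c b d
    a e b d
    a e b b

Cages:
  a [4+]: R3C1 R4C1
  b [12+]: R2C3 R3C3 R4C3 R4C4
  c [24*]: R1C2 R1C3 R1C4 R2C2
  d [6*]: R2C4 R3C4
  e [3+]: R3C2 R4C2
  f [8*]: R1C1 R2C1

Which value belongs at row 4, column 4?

4

Row 3 needs a 4, and only R3C3 is open for it.
Row 4 needs a 4, and only R4C4 is open for it.
The only place for 2 in row 4 is R4C2.
2 is placed in column 2; hence R3C2 = 1.
1 is placed in row 3, so R3C1 = 3.
Row 3 now contains 3; hence R3C4 = 2.
Cage a's pair has sum 4; hence R4C1 = 1.
Row 4 now contains 1, which forces R4C3 = 3.
Cage c needs product 24, leaving R1C3 = 2.
Column 4 now contains 2, so R1C4 = 1.
Column 3 now contains 3, which forces R2C3 = 1.
Column 4 now contains 2, so R2C4 = 3.
2 is placed in row 1, so R1C1 = 4.
Cage c has product 24, so R1C2 = 3.
Cage f needs two cells with product 8, so R2C1 = 2.
3 is placed in row 2, leaving R2C2 = 4.
Filled in: 4 3 2 1 / 2 4 1 3 / 3 1 4 2 / 1 2 3 4.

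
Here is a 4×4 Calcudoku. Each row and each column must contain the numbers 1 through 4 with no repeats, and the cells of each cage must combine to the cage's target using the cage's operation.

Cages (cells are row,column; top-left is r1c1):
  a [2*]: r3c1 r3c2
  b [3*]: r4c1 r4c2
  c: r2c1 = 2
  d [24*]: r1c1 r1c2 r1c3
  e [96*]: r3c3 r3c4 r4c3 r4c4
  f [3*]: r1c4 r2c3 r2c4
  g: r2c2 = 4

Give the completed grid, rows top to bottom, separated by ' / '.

Cage f needs product 3; hence r1c4 = 1.
C is a freebie, so r2c1 = 2.
G is a freebie; hence r2c2 = 4.
Cage f needs product 3; hence r2c3 = 1.
Cage f has product 3, so r2c4 = 3.
Column 1 now contains 2, so r3c1 = 1.
Row 3 already has 1; hence r3c2 = 2.
2 is placed in row 3, so r3c4 = 4.
Column 1 now contains 1; hence r4c1 = 3.
Row 4 already has 3, so r4c2 = 1.
Column 4 already has 4, so r4c4 = 2.
3 is placed in column 1, which forces r1c1 = 4.
Column 2 already has 2, so r1c2 = 3.
Cage d needs product 24, so r1c3 = 2.
4 is placed in row 3, leaving r3c3 = 3.
2 is placed in row 4, which forces r4c3 = 4.

4 3 2 1 / 2 4 1 3 / 1 2 3 4 / 3 1 4 2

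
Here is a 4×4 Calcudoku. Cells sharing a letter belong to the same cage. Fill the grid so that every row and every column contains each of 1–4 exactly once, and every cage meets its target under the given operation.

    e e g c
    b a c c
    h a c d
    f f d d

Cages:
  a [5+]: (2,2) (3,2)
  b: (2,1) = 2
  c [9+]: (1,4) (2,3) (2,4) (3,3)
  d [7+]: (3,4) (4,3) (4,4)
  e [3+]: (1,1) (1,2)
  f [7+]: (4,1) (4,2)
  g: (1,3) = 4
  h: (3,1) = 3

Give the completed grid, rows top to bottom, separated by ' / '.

G is a freebie, leaving (1,3) = 4.
Cage b is given, so (2,1) = 2.
H is a freebie, leaving (3,1) = 3.
Column 1 already has 3, so (4,1) = 4.
4 is placed in row 4, leaving (4,2) = 3.
Column 1 now contains 2, so (1,1) = 1.
Cage e needs two cells with sum 3, which forces (1,2) = 2.
Row 1 already has 2, so (1,4) = 3.
Cage d needs sum 7, which forces (3,4) = 4.
Cage a needs two cells with sum 5; hence (2,2) = 4.
Cage c needs sum 9; hence (2,3) = 3.
4 is placed in column 4; hence (2,4) = 1.
Row 3 now contains 4, so (3,2) = 1.
Cage c needs sum 9; hence (3,3) = 2.
Column 3 now contains 2, so (4,3) = 1.
Column 4 already has 1; hence (4,4) = 2.

1 2 4 3 / 2 4 3 1 / 3 1 2 4 / 4 3 1 2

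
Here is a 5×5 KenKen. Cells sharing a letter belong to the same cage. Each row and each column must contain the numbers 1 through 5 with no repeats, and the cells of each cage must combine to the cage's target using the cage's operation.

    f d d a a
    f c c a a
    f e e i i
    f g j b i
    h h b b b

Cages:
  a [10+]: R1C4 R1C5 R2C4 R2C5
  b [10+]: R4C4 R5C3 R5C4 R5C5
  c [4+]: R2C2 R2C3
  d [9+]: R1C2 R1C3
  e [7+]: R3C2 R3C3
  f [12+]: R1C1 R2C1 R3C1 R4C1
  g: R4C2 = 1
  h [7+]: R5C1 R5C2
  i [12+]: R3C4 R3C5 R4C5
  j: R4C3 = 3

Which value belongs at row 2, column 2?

3

Cage g is a single given cell, leaving R4C2 = 1.
Cage j is given, leaving R4C3 = 3.
Column 2 now contains 1, so R2C2 = 3.
3 is placed in column 3, leaving R2C3 = 1.
Row 3 needs a 1, and only R3C1 is open for it.
Column 1 needs a 3, and only R5C1 is open for it.
The 4 cells of cage b must have sum 10; hence R4C4 = 2.
Cage h needs two cells with sum 7, so R5C2 = 4.
Column 2 now contains 4, which forces R1C2 = 5.
The two cells of cage d must have sum 9, leaving R1C3 = 4.
Cage a needs sum 10; hence R2C4 = 4.
Cage a needs sum 10, leaving R2C5 = 2.
5 is placed in column 2, which forces R3C2 = 2.
Row 3 now contains 2, leaving R3C3 = 5.
5 is placed in row 3, leaving R3C4 = 3.
3 is placed in row 3, which forces R3C5 = 4.
4 is placed in column 5, leaving R4C5 = 5.
Column 3 already has 5, leaving R5C3 = 2.
Column 5 now contains 5, leaving R5C5 = 1.
4 is placed in row 1, leaving R1C1 = 2.
Column 4 now contains 3, so R1C4 = 1.
Column 5 now contains 1, which forces R1C5 = 3.
2 is placed in row 2, which forces R2C1 = 5.
5 is placed in row 4, so R4C1 = 4.
Row 5 already has 1, so R5C4 = 5.
Filled in: 2 5 4 1 3 / 5 3 1 4 2 / 1 2 5 3 4 / 4 1 3 2 5 / 3 4 2 5 1.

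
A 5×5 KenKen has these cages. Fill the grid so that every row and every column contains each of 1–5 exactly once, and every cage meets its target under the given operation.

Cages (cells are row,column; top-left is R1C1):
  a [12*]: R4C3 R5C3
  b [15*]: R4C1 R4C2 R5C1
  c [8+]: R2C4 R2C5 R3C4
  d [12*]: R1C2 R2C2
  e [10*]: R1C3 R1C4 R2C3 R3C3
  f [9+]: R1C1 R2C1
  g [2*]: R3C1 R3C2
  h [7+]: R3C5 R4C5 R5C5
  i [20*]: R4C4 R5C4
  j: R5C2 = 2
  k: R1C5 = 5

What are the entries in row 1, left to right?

Cage e needs product 10, leaving R1C4 = 1.
Cage k is a single given cell, so R1C5 = 5.
J is a freebie, which forces R5C2 = 2.
Row 1 already has 5, so R1C1 = 4.
4 is placed in row 1, so R1C2 = 3.
Row 1 already has 5, leaving R1C3 = 2.
The two cells of cage f must have sum 9, leaving R2C1 = 5.
Column 2 already has 3, so R2C2 = 4.
Row 2 now contains 5, leaving R2C3 = 1.
The two cells of cage g must have product 2, so R3C1 = 2.
Column 2 already has 2, which forces R3C2 = 1.
1 is placed in column 3, so R3C3 = 5.
1 is placed in row 3, leaving R3C5 = 4.
Column 2 already has 1, leaving R4C2 = 5.
5 is placed in row 4, so R4C4 = 4.
4 is placed in column 4; hence R5C4 = 5.
Column 5 already has 4, leaving R5C5 = 1.
Cage c has sum 8, so R2C4 = 2.
Cage c has sum 8; hence R2C5 = 3.
Row 3 now contains 4; hence R3C4 = 3.
Cage b has product 15, which forces R4C1 = 1.
Row 4 already has 4, so R4C3 = 3.
1 is placed in column 5; hence R4C5 = 2.
Row 5 already has 1; hence R5C1 = 3.
The two cells of cage a must have product 12, so R5C3 = 4.
Completed grid: 4 3 2 1 5 / 5 4 1 2 3 / 2 1 5 3 4 / 1 5 3 4 2 / 3 2 4 5 1.

4 3 2 1 5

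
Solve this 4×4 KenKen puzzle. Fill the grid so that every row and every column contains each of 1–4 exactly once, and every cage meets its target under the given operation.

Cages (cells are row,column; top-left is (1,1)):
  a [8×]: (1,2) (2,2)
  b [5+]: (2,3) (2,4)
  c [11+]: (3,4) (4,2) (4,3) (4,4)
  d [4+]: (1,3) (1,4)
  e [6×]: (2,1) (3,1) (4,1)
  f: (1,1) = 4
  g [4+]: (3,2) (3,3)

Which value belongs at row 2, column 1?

Cage f is given; hence (1,1) = 4.
Row 1 already has 4, leaving (1,2) = 2.
2 is placed in column 2; hence (2,2) = 4.
Row 2 needs a 1, and only (2,1) is open for it.
The only place for 4 in row 3 is (3,4).
The 4 cells of cage c must have sum 11; hence (4,2) = 1.
Cage c needs sum 11, leaving (4,3) = 4.
The 4 cells of cage c must have sum 11, leaving (4,4) = 2.
The two cells of cage b must have sum 5, so (2,3) = 2.
2 is placed in column 4; hence (2,4) = 3.
Cage e has product 6; hence (3,1) = 2.
1 is placed in column 2; hence (3,2) = 3.
Cage g needs two cells with sum 4, leaving (3,3) = 1.
Row 4 already has 2, which forces (4,1) = 3.
Column 3 already has 1, leaving (1,3) = 3.
Column 4 already has 3, so (1,4) = 1.
Filled in: 4 2 3 1 / 1 4 2 3 / 2 3 1 4 / 3 1 4 2.

1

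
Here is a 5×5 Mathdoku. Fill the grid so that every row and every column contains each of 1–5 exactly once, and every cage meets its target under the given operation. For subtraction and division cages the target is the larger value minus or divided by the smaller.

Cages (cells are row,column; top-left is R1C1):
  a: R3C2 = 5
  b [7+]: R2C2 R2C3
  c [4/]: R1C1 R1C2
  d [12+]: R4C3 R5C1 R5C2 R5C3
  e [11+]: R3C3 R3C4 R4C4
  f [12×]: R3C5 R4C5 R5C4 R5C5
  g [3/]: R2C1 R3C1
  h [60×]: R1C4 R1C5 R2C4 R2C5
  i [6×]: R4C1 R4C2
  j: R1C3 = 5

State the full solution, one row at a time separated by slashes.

4 1 5 3 2 / 1 4 3 2 5 / 3 5 2 4 1 / 2 3 1 5 4 / 5 2 4 1 3

Cage j is a single given cell; hence R1C3 = 5.
A is a freebie, which forces R3C2 = 5.
Row 4 needs a 5, and only R4C4 is open for it.
Cage h needs product 60; hence R2C5 = 5.
The only place for 2 in row 1 is R1C5.
Cage h has product 60, leaving R1C4 = 3.
The 4 cells of cage h must have product 60, leaving R2C4 = 2.
Column 4 now contains 2, which forces R3C4 = 4.
Cage f needs product 12, which forces R5C4 = 1.
Row 3 now contains 4; hence R3C3 = 2.
The 4 cells of cage d must have sum 12, which forces R5C3 = 4.
Row 5 now contains 4, which forces R5C5 = 3.
The two cells of cage b must have sum 7, leaving R2C2 = 4.
Column 3 now contains 4, so R2C3 = 3.
3 is placed in column 5, so R3C5 = 1.
The 4 cells of cage d must have sum 12, leaving R4C3 = 1.
Cage f needs product 12, leaving R4C5 = 4.
The 4 cells of cage d must have sum 12, leaving R5C1 = 5.
Row 5 already has 3, leaving R5C2 = 2.
Cage c's pair has quotient 4, leaving R1C1 = 4.
4 is placed in column 2, leaving R1C2 = 1.
Row 2 now contains 3, so R2C1 = 1.
1 is placed in row 3; hence R3C1 = 3.
The two cells of cage i must have product 6, so R4C1 = 2.
Column 2 already has 2; hence R4C2 = 3.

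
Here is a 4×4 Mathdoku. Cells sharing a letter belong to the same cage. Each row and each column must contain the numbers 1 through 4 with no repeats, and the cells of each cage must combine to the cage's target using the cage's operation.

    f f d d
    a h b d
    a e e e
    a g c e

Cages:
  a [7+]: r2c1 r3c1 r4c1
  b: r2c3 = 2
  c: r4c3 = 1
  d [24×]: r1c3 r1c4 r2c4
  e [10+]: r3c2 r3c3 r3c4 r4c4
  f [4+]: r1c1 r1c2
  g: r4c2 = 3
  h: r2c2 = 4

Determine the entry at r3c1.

4

H is a freebie, leaving r2c2 = 4.
Cage b is given, leaving r2c3 = 2.
Row 2 now contains 2, leaving r2c4 = 3.
Cage g is given, leaving r4c2 = 3.
Cage c is a single given cell, so r4c3 = 1.
The two cells of cage f must have sum 4, which forces r1c1 = 3.
Column 2 already has 3; hence r1c2 = 1.
Cage d needs product 24; hence r1c3 = 4.
The 3 cells of cage d must have product 24; hence r1c4 = 2.
Row 2 now contains 2; hence r2c1 = 1.
Column 2 already has 1, so r3c2 = 2.
Cage e needs sum 10, which forces r3c3 = 3.
Column 4 already has 2, so r4c4 = 4.
Row 3 already has 2, so r3c1 = 4.
Column 4 now contains 4, leaving r3c4 = 1.
Row 4 now contains 4, leaving r4c1 = 2.
The full grid is 3 1 4 2 / 1 4 2 3 / 4 2 3 1 / 2 3 1 4.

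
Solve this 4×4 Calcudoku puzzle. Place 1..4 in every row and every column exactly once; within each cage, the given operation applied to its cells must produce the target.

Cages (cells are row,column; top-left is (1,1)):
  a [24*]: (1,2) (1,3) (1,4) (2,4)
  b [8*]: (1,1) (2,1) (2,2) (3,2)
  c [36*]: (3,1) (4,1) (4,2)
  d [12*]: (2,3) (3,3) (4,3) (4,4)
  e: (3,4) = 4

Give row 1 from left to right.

Cage c has product 36, so (3,1) = 3.
E is a freebie; hence (3,4) = 4.
Cage c needs product 36; hence (4,1) = 4.
The 3 cells of cage c must have product 36, which forces (4,2) = 3.
Row 4 now contains 3, which forces (4,3) = 1.
Row 4 now contains 1, which forces (4,4) = 2.
Cage b needs product 8, so (2,2) = 4.
Cage d needs product 12; hence (2,3) = 3.
3 is placed in row 2, which forces (2,4) = 1.
Cage b needs product 8, leaving (3,2) = 1.
Column 3 now contains 1, which forces (3,3) = 2.
Cage b has product 8, leaving (1,1) = 1.
Column 2 now contains 4, which forces (1,2) = 2.
2 is placed in column 3, leaving (1,3) = 4.
Column 4 now contains 1; hence (1,4) = 3.
Row 2 now contains 1, leaving (2,1) = 2.
Filled in: 1 2 4 3 / 2 4 3 1 / 3 1 2 4 / 4 3 1 2.

1 2 4 3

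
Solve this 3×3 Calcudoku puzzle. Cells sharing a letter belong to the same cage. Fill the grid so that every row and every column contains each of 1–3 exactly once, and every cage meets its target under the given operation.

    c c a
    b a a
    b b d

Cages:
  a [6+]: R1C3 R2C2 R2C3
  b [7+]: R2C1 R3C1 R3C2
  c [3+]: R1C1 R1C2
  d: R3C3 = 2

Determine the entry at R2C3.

1

D is a freebie, which forces R3C3 = 2.
Cage b needs sum 7, leaving R2C1 = 3.
Cage a needs sum 6, which forces R2C2 = 2.
3 is placed in row 2, which forces R2C3 = 1.
Cage b needs sum 7; hence R3C1 = 1.
2 is placed in row 3, leaving R3C2 = 3.
Column 1 now contains 1, leaving R1C1 = 2.
Column 2 now contains 2; hence R1C2 = 1.
1 is placed in column 3, so R1C3 = 3.
Completed grid: 2 1 3 / 3 2 1 / 1 3 2.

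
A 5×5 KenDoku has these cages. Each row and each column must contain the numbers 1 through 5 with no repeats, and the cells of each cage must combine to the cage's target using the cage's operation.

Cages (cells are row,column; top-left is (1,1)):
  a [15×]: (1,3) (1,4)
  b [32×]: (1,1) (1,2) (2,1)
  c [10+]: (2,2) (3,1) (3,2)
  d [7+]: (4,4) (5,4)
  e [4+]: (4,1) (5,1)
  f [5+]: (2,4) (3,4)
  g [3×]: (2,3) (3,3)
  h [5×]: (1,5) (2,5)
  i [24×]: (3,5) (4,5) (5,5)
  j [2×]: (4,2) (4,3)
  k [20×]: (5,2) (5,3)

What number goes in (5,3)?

4

The 3 cells of cage b must have product 32, leaving (1,1) = 2.
The 3 cells of cage b must have product 32, so (1,2) = 4.
Cage b needs product 32, so (2,1) = 4.
4 is placed in column 2, which forces (5,2) = 5.
5 is placed in row 5, so (5,3) = 4.
Cage c has sum 10, so (3,1) = 5.
Row 1 needs a 1, and only (1,5) is open for it.
Column 5 already has 1, so (2,5) = 5.
Row 3 needs a 1, and only (3,3) is open for it.
1 is placed in column 3, leaving (2,3) = 3.
Cage j needs two cells with product 2, leaving (4,2) = 1.
1 is placed in column 3; hence (4,3) = 2.
3 is placed in column 3, which forces (1,3) = 5.
Cage a's pair has product 15, leaving (1,4) = 3.
Row 2 now contains 3; hence (2,2) = 2.
2 is placed in row 2, which forces (2,4) = 1.
The 3 cells of cage c must have sum 10; hence (3,2) = 3.
3 is placed in column 4, leaving (3,4) = 4.
Row 3 already has 4, which forces (3,5) = 2.
Row 4 now contains 1, which forces (4,1) = 3.
Column 4 now contains 4, so (4,4) = 5.
Row 4 already has 3, so (4,5) = 4.
Cage e needs two cells with sum 4, which forces (5,1) = 1.
3 is placed in column 4; hence (5,4) = 2.
2 is placed in column 5, so (5,5) = 3.
Filled in: 2 4 5 3 1 / 4 2 3 1 5 / 5 3 1 4 2 / 3 1 2 5 4 / 1 5 4 2 3.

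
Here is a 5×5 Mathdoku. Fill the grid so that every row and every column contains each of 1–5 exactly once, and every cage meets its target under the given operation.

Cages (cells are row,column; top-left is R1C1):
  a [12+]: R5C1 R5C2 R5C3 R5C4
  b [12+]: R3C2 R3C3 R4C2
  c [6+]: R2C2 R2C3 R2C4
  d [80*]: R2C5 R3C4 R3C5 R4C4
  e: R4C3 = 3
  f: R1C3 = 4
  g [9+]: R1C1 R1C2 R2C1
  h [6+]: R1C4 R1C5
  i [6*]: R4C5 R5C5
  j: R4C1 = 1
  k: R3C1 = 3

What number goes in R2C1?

Cage f is a single given cell, which forces R1C3 = 4.
K is a freebie, leaving R3C1 = 3.
3 is placed in row 3, so R3C3 = 5.
J is a freebie, so R4C1 = 1.
Cage e is a single given cell; hence R4C3 = 3.
Row 4 now contains 3, so R4C5 = 2.
2 is placed in column 5, leaving R5C5 = 3.
The 3 cells of cage b must have sum 12, so R3C2 = 2.
The 3 cells of cage b must have sum 12, leaving R4C2 = 5.
5 is placed in row 4, leaving R4C4 = 4.
The 3 cells of cage g must have sum 9, so R1C1 = 2.
Column 2 already has 2, which forces R1C2 = 3.
Cage g has sum 9, leaving R2C1 = 4.
Column 2 now contains 3, which forces R2C2 = 1.
Row 2 now contains 1, so R2C3 = 2.
2 is placed in row 2; hence R2C4 = 3.
Cage d needs product 80, which forces R2C5 = 5.
Column 4 now contains 4, which forces R3C4 = 1.
Cage d has product 80, leaving R3C5 = 4.
Column 1 already has 4, leaving R5C1 = 5.
Column 2 now contains 1, so R5C2 = 4.
2 is placed in column 3; hence R5C3 = 1.
Row 5 now contains 5, which forces R5C4 = 2.
1 is placed in column 4; hence R1C4 = 5.
Column 5 already has 5, leaving R1C5 = 1.
The full grid is 2 3 4 5 1 / 4 1 2 3 5 / 3 2 5 1 4 / 1 5 3 4 2 / 5 4 1 2 3.

4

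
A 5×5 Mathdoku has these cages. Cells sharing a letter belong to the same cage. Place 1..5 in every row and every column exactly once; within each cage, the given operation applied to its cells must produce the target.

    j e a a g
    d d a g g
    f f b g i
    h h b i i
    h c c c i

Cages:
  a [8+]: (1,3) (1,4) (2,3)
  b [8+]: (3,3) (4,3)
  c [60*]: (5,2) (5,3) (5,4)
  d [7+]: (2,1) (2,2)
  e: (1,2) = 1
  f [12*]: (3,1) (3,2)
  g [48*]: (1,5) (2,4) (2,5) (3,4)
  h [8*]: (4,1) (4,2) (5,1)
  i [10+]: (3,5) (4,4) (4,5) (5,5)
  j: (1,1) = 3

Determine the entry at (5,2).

5

Cage j is a single given cell, which forces (1,1) = 3.
Cage e is given; hence (1,2) = 1.
Column 1 already has 3, which forces (3,1) = 4.
Row 3 now contains 4, which forces (3,2) = 3.
Row 3 already has 3, so (3,3) = 5.
Column 3 already has 5, which forces (4,3) = 3.
Column 3 already has 3, so (5,3) = 4.
Column 3 already has 4, so (1,3) = 2.
Cage a has sum 8, so (1,4) = 5.
Row 1 already has 2, so (1,5) = 4.
The 3 cells of cage a must have sum 8, leaving (2,3) = 1.
The 3 cells of cage h must have product 8, leaving (4,2) = 4.
Row 5 now contains 4, so (5,2) = 5.
Cage c has product 60, leaving (5,4) = 3.
Cage d's pair has sum 7, so (2,1) = 5.
5 is placed in column 2, which forces (2,2) = 2.
Column 4 already has 3; hence (2,4) = 4.
Cage g needs product 48; hence (2,5) = 3.
Cage g has product 48, which forces (3,4) = 1.
1 is placed in row 3, which forces (3,5) = 2.
Cage i has sum 10, so (4,4) = 2.
Cage i needs sum 10, so (4,5) = 5.
Column 5 now contains 2, leaving (5,5) = 1.
Row 4 already has 2; hence (4,1) = 1.
Row 5 now contains 1, so (5,1) = 2.
Filled in: 3 1 2 5 4 / 5 2 1 4 3 / 4 3 5 1 2 / 1 4 3 2 5 / 2 5 4 3 1.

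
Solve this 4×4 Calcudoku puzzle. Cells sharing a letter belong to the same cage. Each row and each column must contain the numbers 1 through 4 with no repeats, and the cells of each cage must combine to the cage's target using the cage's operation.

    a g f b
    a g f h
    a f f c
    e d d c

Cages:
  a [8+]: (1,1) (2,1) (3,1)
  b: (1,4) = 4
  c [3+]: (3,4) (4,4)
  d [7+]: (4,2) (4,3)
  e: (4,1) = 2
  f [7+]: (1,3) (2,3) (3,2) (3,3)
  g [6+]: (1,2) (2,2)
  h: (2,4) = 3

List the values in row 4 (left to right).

2 3 4 1

B is a freebie; hence (1,4) = 4.
Cage h is given; hence (2,4) = 3.
Cage f needs sum 7, leaving (3,2) = 1.
Row 3 already has 1, so (3,4) = 2.
Cage e is given, which forces (4,1) = 2.
2 is placed in column 4; hence (4,4) = 1.
4 is placed in row 1, which forces (1,2) = 2.
Row 1 already has 2, leaving (1,3) = 1.
Cage g needs two cells with sum 6, which forces (2,2) = 4.
1 is placed in column 3, which forces (2,3) = 2.
Row 3 already has 2, leaving (3,3) = 3.
4 is placed in column 2; hence (4,2) = 3.
Column 3 now contains 3, leaving (4,3) = 4.
Row 1 already has 1, which forces (1,1) = 3.
Row 2 already has 4; hence (2,1) = 1.
Row 3 already has 3; hence (3,1) = 4.
Completed grid: 3 2 1 4 / 1 4 2 3 / 4 1 3 2 / 2 3 4 1.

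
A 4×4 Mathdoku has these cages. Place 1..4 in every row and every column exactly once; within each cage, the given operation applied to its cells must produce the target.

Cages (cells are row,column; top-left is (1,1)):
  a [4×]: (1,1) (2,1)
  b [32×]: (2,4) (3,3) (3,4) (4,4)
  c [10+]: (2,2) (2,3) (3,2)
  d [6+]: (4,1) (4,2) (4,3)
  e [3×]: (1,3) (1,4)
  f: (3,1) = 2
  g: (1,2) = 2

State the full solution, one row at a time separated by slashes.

4 2 1 3 / 1 4 3 2 / 2 3 4 1 / 3 1 2 4

G is a freebie, leaving (1,2) = 2.
2 is placed in column 2, which forces (2,2) = 4.
Row 2 now contains 4, so (2,3) = 3.
Cage f is given, so (3,1) = 2.
4 is placed in column 2, which forces (3,2) = 3.
Cage b has product 32, so (3,3) = 4.
Row 3 now contains 2, so (3,4) = 1.
Column 2 now contains 3, so (4,2) = 1.
1 is placed in row 4, which forces (4,3) = 2.
2 is placed in row 4, leaving (4,4) = 4.
The two cells of cage a must have product 4, leaving (1,1) = 4.
Column 3 now contains 3, so (1,3) = 1.
1 is placed in column 4, leaving (1,4) = 3.
Row 2 now contains 4, which forces (2,1) = 1.
1 is placed in column 4; hence (2,4) = 2.
1 is placed in row 4, leaving (4,1) = 3.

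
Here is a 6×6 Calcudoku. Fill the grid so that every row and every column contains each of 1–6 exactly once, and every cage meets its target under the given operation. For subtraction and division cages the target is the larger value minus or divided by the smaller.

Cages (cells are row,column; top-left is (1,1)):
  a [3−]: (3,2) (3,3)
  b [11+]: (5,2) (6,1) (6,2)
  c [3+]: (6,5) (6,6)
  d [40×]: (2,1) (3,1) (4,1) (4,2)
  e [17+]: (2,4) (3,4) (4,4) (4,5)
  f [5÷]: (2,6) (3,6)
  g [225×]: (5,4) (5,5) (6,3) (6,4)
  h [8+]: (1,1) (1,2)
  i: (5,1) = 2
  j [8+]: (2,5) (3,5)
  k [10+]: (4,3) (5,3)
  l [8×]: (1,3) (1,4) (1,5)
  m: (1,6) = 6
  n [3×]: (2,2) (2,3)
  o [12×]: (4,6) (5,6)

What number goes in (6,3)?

5

M is a freebie, so (1,6) = 6.
Cage i is given; hence (5,1) = 2.
Cage d has product 40, which forces (4,2) = 2.
In row 5, 1 can only go at (5,2), so (5,2) = 1.
Column 2 already has 1, which forces (2,2) = 3.
Cage n needs two cells with product 3; hence (2,3) = 1.
Row 2 now contains 1; hence (2,6) = 5.
Column 6 already has 5; hence (3,6) = 1.
Column 6 already has 1, leaving (6,6) = 2.
The two cells of cage h must have sum 8, so (1,1) = 3.
3 is placed in column 2, leaving (1,2) = 5.
5 is placed in row 2; hence (2,1) = 4.
The 4 cells of cage d must have product 40, leaving (3,1) = 5.
5 is placed in column 2, which forces (3,2) = 6.
6 is placed in row 3; hence (3,5) = 2.
Cage d needs product 40; hence (4,1) = 1.
Column 1 now contains 4; hence (6,1) = 6.
Column 2 already has 6, so (6,2) = 4.
Row 6 already has 2, so (6,5) = 1.
The 3 cells of cage l must have product 8, so (1,3) = 2.
Cage l needs product 8, which forces (1,4) = 1.
Column 5 already has 1; hence (1,5) = 4.
Column 5 already has 2, which forces (2,5) = 6.
Row 3 now contains 2, so (3,3) = 3.
3 is placed in row 3; hence (3,4) = 4.
Column 3 now contains 3; hence (6,3) = 5.
Row 6 now contains 5, leaving (6,4) = 3.
Row 2 already has 6, so (2,4) = 2.
Cage e needs sum 17, so (4,4) = 6.
The 4 cells of cage e must have sum 17, leaving (4,5) = 5.
Column 4 now contains 3, so (5,4) = 5.
Cage g needs product 225; hence (5,5) = 3.
3 is placed in row 5, which forces (5,6) = 4.
Row 4 already has 6, so (4,3) = 4.
Column 6 already has 4, which forces (4,6) = 3.
Row 5 already has 4; hence (5,3) = 6.
Filled in: 3 5 2 1 4 6 / 4 3 1 2 6 5 / 5 6 3 4 2 1 / 1 2 4 6 5 3 / 2 1 6 5 3 4 / 6 4 5 3 1 2.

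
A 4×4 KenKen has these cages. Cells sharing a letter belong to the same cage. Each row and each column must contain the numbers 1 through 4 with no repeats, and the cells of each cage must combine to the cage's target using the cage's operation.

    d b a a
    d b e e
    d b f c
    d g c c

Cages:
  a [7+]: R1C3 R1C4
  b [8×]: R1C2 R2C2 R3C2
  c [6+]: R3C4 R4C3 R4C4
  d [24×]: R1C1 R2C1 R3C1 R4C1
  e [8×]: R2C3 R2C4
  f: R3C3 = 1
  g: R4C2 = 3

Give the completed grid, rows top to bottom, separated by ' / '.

1 2 3 4 / 3 1 4 2 / 2 4 1 3 / 4 3 2 1

Cage f is given, leaving R3C3 = 1.
G is a freebie, which forces R4C2 = 3.
3 is placed in row 4; hence R4C3 = 2.
Column 3 now contains 2, which forces R2C3 = 4.
The two cells of cage e must have product 8; hence R2C4 = 2.
Cage c needs sum 6, so R3C4 = 3.
Cage c has sum 6, which forces R4C4 = 1.
Column 3 already has 4; hence R1C3 = 3.
Column 4 now contains 3, so R1C4 = 4.
Row 2 now contains 2, which forces R2C2 = 1.
The 4 cells of cage d must have product 24, so R3C1 = 2.
2 is placed in row 3, so R3C2 = 4.
Row 4 already has 1; hence R4C1 = 4.
3 is placed in row 1, leaving R1C1 = 1.
Row 1 now contains 4; hence R1C2 = 2.
Row 2 now contains 1, so R2C1 = 3.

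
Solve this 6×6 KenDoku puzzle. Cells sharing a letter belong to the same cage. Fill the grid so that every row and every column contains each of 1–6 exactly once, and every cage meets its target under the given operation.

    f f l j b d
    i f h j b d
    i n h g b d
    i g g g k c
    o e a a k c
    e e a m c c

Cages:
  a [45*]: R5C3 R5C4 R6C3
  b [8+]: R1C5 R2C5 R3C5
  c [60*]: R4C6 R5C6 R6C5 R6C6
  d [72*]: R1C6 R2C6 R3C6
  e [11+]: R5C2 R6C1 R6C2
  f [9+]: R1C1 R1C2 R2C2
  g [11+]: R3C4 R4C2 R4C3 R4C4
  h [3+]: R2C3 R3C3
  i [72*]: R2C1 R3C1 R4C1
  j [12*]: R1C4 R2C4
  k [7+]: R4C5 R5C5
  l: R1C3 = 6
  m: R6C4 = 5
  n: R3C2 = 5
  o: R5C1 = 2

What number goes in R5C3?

5

Cage l is a single given cell, which forces R1C3 = 6.
Cage n is a single given cell, so R3C2 = 5.
Cage o is given; hence R5C1 = 2.
Cage a has product 45, which forces R5C3 = 5.
Cage a needs product 45, which forces R5C4 = 3.
Cage a has product 45, so R6C3 = 3.
Cage m is a single given cell; hence R6C4 = 5.
Cage j's pair has product 12, so R1C4 = 2.
The two cells of cage j must have product 12, so R2C4 = 6.
The 4 cells of cage c must have product 60; hence R4C6 = 5.
Cage g needs sum 11, which forces R3C4 = 4.
The 3 cells of cage d must have product 72, so R3C6 = 6.
Cage g has sum 11; hence R4C4 = 1.
6 is placed in column 6; hence R5C6 = 1.
Column 6 now contains 1; hence R6C6 = 2.
Cage i needs product 72, leaving R2C1 = 4.
Row 2 already has 4, leaving R2C6 = 3.
Row 3 already has 6, so R3C1 = 3.
Cage i has product 72, which forces R4C1 = 6.
Cage k's pair has sum 7; hence R4C5 = 3.
Cage k's pair has sum 7, so R5C5 = 4.
Column 1 already has 6, so R6C1 = 1.
Cage c needs product 60, so R6C5 = 6.
3 is placed in column 1, leaving R1C1 = 5.
Cage f needs sum 9, so R1C2 = 3.
5 is placed in row 1, leaving R1C5 = 1.
Column 6 already has 3, which forces R1C6 = 4.
The 3 cells of cage f must have sum 9, so R2C2 = 1.
Row 2 already has 1, leaving R2C3 = 2.
2 is placed in row 2; hence R2C5 = 5.
2 is placed in column 3, so R3C3 = 1.
Column 5 already has 1; hence R3C5 = 2.
2 is placed in column 3, which forces R4C3 = 4.
Row 5 now contains 4, leaving R5C2 = 6.
6 is placed in row 6, leaving R6C2 = 4.
Row 4 already has 4, which forces R4C2 = 2.
Filled in: 5 3 6 2 1 4 / 4 1 2 6 5 3 / 3 5 1 4 2 6 / 6 2 4 1 3 5 / 2 6 5 3 4 1 / 1 4 3 5 6 2.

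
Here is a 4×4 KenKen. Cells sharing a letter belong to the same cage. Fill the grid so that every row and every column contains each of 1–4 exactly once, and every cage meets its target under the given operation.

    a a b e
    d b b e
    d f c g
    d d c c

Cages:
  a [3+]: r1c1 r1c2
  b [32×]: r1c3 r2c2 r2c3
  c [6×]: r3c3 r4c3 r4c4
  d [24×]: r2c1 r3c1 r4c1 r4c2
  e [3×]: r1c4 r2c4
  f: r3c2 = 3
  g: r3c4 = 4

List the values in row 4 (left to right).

Cage b has product 32, which forces r1c3 = 4.
Cage b has product 32, so r2c2 = 4.
Cage b has product 32, so r2c3 = 2.
Cage f is a single given cell; hence r3c2 = 3.
Row 3 now contains 3, which forces r3c3 = 1.
Cage g is given, so r3c4 = 4.
1 is placed in column 3, so r4c3 = 3.
The 4 cells of cage d must have product 24, leaving r2c1 = 3.
Row 2 now contains 3, which forces r2c4 = 1.
Row 3 already has 4, so r3c1 = 2.
Cage d has product 24, so r4c1 = 4.
Cage d has product 24, leaving r4c2 = 1.
Cage c has product 6, which forces r4c4 = 2.
Column 1 already has 2, leaving r1c1 = 1.
Column 2 already has 1, leaving r1c2 = 2.
Column 4 already has 1, leaving r1c4 = 3.
Completed grid: 1 2 4 3 / 3 4 2 1 / 2 3 1 4 / 4 1 3 2.

4 1 3 2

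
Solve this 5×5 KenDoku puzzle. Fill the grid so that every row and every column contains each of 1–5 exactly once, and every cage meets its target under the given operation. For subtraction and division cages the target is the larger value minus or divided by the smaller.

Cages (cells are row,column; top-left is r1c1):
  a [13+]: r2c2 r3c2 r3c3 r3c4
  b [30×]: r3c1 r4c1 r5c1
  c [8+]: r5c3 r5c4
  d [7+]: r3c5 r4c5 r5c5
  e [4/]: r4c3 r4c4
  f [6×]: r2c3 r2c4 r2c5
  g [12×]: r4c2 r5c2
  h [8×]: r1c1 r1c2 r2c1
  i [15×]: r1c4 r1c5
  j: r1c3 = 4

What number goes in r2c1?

4

J is a freebie; hence r1c3 = 4.
Column 3 now contains 4, which forces r4c3 = 1.
Row 4 now contains 1, which forces r4c4 = 4.
Row 4 already has 4; hence r4c5 = 2.
Cage h needs product 8, so r2c1 = 4.
Row 4 already has 4, leaving r4c2 = 3.
The two cells of cage g must have product 12, so r5c2 = 4.
4 is placed in row 5, so r5c5 = 1.
The 4 cells of cage a must have sum 13; hence r2c2 = 5.
The 3 cells of cage f must have product 6; hence r2c3 = 2.
The 3 cells of cage f must have product 6, which forces r2c4 = 1.
Column 5 now contains 1, leaving r2c5 = 3.
Column 3 already has 2; hence r3c3 = 5.
Row 3 now contains 5, so r3c4 = 2.
Column 5 now contains 1, leaving r3c5 = 4.
Row 4 now contains 3, so r4c1 = 5.
5 is placed in column 3, so r5c3 = 3.
3 is placed in row 5, which forces r5c4 = 5.
5 is placed in column 4, leaving r1c4 = 3.
Column 5 now contains 3; hence r1c5 = 5.
Row 3 already has 2, which forces r3c1 = 3.
Row 3 already has 2, which forces r3c2 = 1.
3 is placed in row 5, leaving r5c1 = 2.
Column 1 already has 2, so r1c1 = 1.
Column 2 already has 1, leaving r1c2 = 2.
Completed grid: 1 2 4 3 5 / 4 5 2 1 3 / 3 1 5 2 4 / 5 3 1 4 2 / 2 4 3 5 1.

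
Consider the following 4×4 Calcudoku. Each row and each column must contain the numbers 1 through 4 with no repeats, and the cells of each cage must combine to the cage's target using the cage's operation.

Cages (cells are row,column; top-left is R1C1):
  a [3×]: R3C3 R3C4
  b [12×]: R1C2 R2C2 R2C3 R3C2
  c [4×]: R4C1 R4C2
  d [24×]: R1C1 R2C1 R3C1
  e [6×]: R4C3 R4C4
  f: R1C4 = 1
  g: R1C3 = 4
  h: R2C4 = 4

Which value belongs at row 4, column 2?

4

G is a freebie, so R1C3 = 4.
Cage f is a single given cell; hence R1C4 = 1.
H is a freebie, which forces R2C4 = 4.
1 is placed in column 4, so R3C4 = 3.
Column 4 now contains 3, so R4C4 = 2.
Cage b has product 12, so R2C3 = 2.
Cage d needs product 24; hence R3C1 = 4.
Row 3 already has 3, so R3C3 = 1.
Column 1 now contains 4, leaving R4C1 = 1.
1 is placed in row 4, which forces R4C2 = 4.
Row 4 already has 2, which forces R4C3 = 3.
Cage d has product 24, which forces R1C1 = 2.
Cage b needs product 12, which forces R1C2 = 3.
2 is placed in row 2, leaving R2C1 = 3.
The 4 cells of cage b must have product 12, which forces R2C2 = 1.
Row 3 already has 1, leaving R3C2 = 2.
Filled in: 2 3 4 1 / 3 1 2 4 / 4 2 1 3 / 1 4 3 2.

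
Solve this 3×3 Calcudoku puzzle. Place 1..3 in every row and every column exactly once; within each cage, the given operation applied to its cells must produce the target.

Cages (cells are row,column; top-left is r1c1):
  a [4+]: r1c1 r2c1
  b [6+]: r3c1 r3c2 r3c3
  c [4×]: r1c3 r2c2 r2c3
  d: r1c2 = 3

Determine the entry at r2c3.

Cage d is given, so r1c2 = 3.
The 3 cells of cage c must have product 4; hence r1c3 = 2.
Cage c needs product 4, which forces r2c2 = 2.
Cage c has product 4, which forces r2c3 = 1.
Column 2 already has 2, which forces r3c2 = 1.
Column 3 now contains 1, so r3c3 = 3.
Row 1 now contains 3, leaving r1c1 = 1.
Row 2 already has 1, leaving r2c1 = 3.
Row 3 already has 3, leaving r3c1 = 2.
The full grid is 1 3 2 / 3 2 1 / 2 1 3.

1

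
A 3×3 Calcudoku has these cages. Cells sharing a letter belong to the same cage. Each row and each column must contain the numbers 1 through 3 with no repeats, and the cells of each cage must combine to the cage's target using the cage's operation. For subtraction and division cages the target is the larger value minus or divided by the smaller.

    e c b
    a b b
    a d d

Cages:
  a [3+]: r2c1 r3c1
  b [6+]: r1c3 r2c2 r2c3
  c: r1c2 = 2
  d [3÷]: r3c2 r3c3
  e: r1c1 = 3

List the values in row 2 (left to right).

E is a freebie, so r1c1 = 3.
C is a freebie; hence r1c2 = 2.
Row 1 now contains 2, leaving r1c3 = 1.
1 is placed in column 3, leaving r3c3 = 3.
Cage b needs sum 6, which forces r2c2 = 3.
Column 3 already has 3, which forces r2c3 = 2.
Row 3 already has 3, leaving r3c2 = 1.
2 is placed in row 2, leaving r2c1 = 1.
1 is placed in row 3, leaving r3c1 = 2.
Completed grid: 3 2 1 / 1 3 2 / 2 1 3.

1 3 2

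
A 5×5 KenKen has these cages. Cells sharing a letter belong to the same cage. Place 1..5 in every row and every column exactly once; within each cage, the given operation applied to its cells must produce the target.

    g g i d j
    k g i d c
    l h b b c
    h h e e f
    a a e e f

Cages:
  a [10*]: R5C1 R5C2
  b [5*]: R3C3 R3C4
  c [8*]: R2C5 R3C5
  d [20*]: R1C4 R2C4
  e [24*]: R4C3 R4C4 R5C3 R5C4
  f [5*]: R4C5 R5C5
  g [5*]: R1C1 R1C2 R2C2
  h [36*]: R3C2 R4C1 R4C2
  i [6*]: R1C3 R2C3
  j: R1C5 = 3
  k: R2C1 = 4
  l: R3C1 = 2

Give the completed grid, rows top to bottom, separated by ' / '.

The 3 cells of cage g must have product 5, leaving R1C1 = 1.
Cage g has product 5, so R1C2 = 5.
Row 1 now contains 5, which forces R1C4 = 4.
Cage j is a single given cell; hence R1C5 = 3.
K is a freebie, leaving R2C1 = 4.
Cage g needs product 5, so R2C2 = 1.
Column 4 already has 4, so R2C4 = 5.
Row 2 now contains 4, leaving R2C5 = 2.
Cage l is given; hence R3C1 = 2.
Cage h has product 36, so R3C2 = 3.
Column 4 now contains 5, which forces R3C4 = 1.
Column 5 already has 2; hence R3C5 = 4.
Cage h has product 36, so R4C1 = 3.
The 3 cells of cage h must have product 36, which forces R4C2 = 4.
Row 4 now contains 3, which forces R4C4 = 2.
Column 1 now contains 2, leaving R5C1 = 5.
Column 2 now contains 5, so R5C2 = 2.
Column 4 already has 2, so R5C4 = 3.
Row 5 already has 5, so R5C5 = 1.
Row 1 already has 3, which forces R1C3 = 2.
Row 2 already has 2, which forces R2C3 = 3.
1 is placed in row 3; hence R3C3 = 5.
Row 4 now contains 2, which forces R4C3 = 1.
Column 5 already has 1, which forces R4C5 = 5.
Row 5 already has 1, which forces R5C3 = 4.

1 5 2 4 3 / 4 1 3 5 2 / 2 3 5 1 4 / 3 4 1 2 5 / 5 2 4 3 1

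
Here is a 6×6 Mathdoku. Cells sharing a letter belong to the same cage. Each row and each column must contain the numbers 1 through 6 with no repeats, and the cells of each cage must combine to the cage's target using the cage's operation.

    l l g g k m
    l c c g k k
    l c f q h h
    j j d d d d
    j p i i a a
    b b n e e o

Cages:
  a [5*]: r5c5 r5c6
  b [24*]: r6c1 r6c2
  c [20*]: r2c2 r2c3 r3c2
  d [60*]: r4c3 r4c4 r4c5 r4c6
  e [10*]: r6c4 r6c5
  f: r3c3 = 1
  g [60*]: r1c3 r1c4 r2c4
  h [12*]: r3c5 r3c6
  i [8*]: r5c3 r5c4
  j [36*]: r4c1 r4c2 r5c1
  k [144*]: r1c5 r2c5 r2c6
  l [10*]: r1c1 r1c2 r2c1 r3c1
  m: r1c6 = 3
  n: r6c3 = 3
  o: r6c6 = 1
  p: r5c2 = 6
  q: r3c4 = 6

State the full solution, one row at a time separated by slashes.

Cage l needs product 10; hence r1c2 = 1.
Cage k has product 144, which forces r1c5 = 6.
Cage m is a single given cell, leaving r1c6 = 3.
The 3 cells of cage k must have product 144, which forces r2c5 = 4.
Cage k has product 144, which forces r2c6 = 6.
F is a freebie; hence r3c3 = 1.
Cage q is given, leaving r3c4 = 6.
Cage p is a single given cell, so r5c2 = 6.
6 is placed in column 2; hence r6c2 = 4.
Cage n is given, leaving r6c3 = 3.
Cage o is given, so r6c6 = 1.
Cage l needs product 10; hence r2c1 = 1.
Row 2 now contains 4; hence r2c2 = 5.
Cage c needs product 20, so r2c3 = 2.
Cage g has product 60, which forces r2c4 = 3.
The 3 cells of cage c must have product 20, which forces r3c2 = 2.
The two cells of cage h must have product 12, so r3c5 = 3.
Cage h's pair has product 12, which forces r3c6 = 4.
2 is placed in column 2, so r4c2 = 3.
Column 3 now contains 2; hence r5c3 = 4.
Row 5 now contains 4, which forces r5c4 = 2.
The two cells of cage a must have product 5, leaving r5c5 = 1.
Column 6 already has 1, which forces r5c6 = 5.
Row 6 now contains 4; hence r6c1 = 6.
Column 4 now contains 2, so r6c4 = 5.
5 is placed in row 6, so r6c5 = 2.
The 4 cells of cage l must have product 10, so r1c1 = 2.
Column 3 now contains 4, leaving r1c3 = 5.
Column 4 already has 5, which forces r1c4 = 4.
Row 3 already has 2, leaving r3c1 = 5.
Column 1 already has 6, which forces r4c1 = 4.
Cage d needs product 60, which forces r4c3 = 6.
Column 4 already has 5; hence r4c4 = 1.
Column 5 already has 2, leaving r4c5 = 5.
Column 6 already has 5, which forces r4c6 = 2.
2 is placed in row 5, which forces r5c1 = 3.

2 1 5 4 6 3 / 1 5 2 3 4 6 / 5 2 1 6 3 4 / 4 3 6 1 5 2 / 3 6 4 2 1 5 / 6 4 3 5 2 1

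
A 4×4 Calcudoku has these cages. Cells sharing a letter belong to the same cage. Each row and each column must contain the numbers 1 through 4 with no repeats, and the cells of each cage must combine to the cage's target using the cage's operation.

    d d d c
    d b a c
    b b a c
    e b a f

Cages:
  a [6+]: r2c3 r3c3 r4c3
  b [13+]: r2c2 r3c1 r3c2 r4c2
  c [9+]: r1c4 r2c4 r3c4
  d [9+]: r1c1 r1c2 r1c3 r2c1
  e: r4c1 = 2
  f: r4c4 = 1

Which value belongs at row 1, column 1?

Cage b has sum 13; hence r3c1 = 4.
Cage e is a single given cell, which forces r4c1 = 2.
Cage f is given; hence r4c4 = 1.
1 is placed in row 4, so r4c3 = 3.
3 is placed in row 4; hence r4c2 = 4.
Row 2 needs a 4, and only r2c4 is open for it.
Row 1 needs a 4, and only r1c3 is open for it.
Cage d has sum 9, which forces r1c1 = 3.
The 4 cells of cage d must have sum 9, leaving r1c2 = 1.
Row 1 already has 3, so r1c4 = 2.
The 4 cells of cage d must have sum 9, which forces r2c1 = 1.
Row 2 already has 1, which forces r2c3 = 2.
Column 3 already has 2, leaving r3c3 = 1.
Column 4 already has 2, leaving r3c4 = 3.
2 is placed in row 2; hence r2c2 = 3.
3 is placed in row 3, leaving r3c2 = 2.
Completed grid: 3 1 4 2 / 1 3 2 4 / 4 2 1 3 / 2 4 3 1.

3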